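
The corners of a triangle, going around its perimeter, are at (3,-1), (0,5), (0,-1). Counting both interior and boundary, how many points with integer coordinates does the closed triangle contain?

16

By the shoelace formula, twice the signed area is |(3·5 − 0·(-1)) + (0·(-1) − 0·5) + (0·(-1) − 3·(-1))| = 18, so the area is 9.
Summing gcd(|Δx|,|Δy|) over the edges gives the boundary count: gcd(3,6) + gcd(0,6) + gcd(3,0) = 3+6+3 = 12.
Pick's theorem gives I = A − B/2 + 1 = 9 − 12/2 + 1 = 4, so the closed region contains I + B = 4 + 12 = 16 lattice points.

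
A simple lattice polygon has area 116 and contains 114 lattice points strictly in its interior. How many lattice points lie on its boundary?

Pick's theorem gives A = I + B/2 − 1, so B = 2(A − I + 1) = 2(116 − 114 + 1) = 6.

6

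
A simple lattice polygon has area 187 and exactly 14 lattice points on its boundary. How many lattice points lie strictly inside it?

181

From Pick's theorem, I = A − B/2 + 1 = 187 − 14/2 + 1 = 181.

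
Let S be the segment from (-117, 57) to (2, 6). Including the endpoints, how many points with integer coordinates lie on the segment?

18

The number of lattice points on a segment between lattice points is gcd(|Δx|,|Δy|) + 1 = gcd(119,51) + 1 = 17 + 1 = 18.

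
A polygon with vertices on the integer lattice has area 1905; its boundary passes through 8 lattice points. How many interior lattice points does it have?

Pick's theorem A = I + B/2 − 1 rearranges to I = A − B/2 + 1 = 1905 − 8/2 + 1 = 1902.

1902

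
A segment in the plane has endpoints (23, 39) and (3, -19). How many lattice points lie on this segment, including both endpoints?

The number of lattice points on a segment between lattice points is gcd(|Δx|,|Δy|) + 1 = gcd(20,58) + 1 = 2 + 1 = 3.

3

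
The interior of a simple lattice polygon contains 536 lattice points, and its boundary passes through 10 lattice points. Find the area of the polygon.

540

By Pick's theorem, A = I + B/2 − 1 = 536 + 10/2 − 1 = 540.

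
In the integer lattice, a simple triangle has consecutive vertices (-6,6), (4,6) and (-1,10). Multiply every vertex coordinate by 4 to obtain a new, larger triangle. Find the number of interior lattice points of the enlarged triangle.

297

The shoelace formula gives twice the area as |((-6)·6 − 4·6) + (4·10 − (-1)·6) + ((-1)·6 − (-6)·10)| = 40, so the area is 20.
Along each edge there are gcd(|Δx|,|Δy|)+1 lattice points, so counting each shared vertex once the boundary has gcd(10,0) + gcd(5,4) + gcd(5,4) = 10+1+1 = 12.
Scaling by 4 multiplies the area by 4² = 16 (so the new area is 320) and multiplies the boundary lattice-point count by 4, giving 48.
By Pick's theorem, the interior count of the dilated polygon is 320 − 48/2 + 1 = 297.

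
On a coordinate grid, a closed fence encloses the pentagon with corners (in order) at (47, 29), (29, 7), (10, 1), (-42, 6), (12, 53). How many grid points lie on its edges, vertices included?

6

Summing gcd(|Δx|,|Δy|) over the edges gives the boundary count: gcd(18,22) + gcd(19,6) + gcd(52,5) + gcd(54,47) + gcd(35,24) = 2+1+1+1+1 = 6.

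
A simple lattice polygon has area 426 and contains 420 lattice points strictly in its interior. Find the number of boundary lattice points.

Pick's theorem gives A = I + B/2 − 1, so B = 2(A − I + 1) = 2(426 − 420 + 1) = 14.

14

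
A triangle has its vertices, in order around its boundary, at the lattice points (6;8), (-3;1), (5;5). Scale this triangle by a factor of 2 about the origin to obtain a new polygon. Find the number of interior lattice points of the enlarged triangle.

The shoelace formula gives twice the area as |(6·1 − (-3)·8) + ((-3)·5 − 5·1) + (5·8 − 6·5)| = 20, so the area is 10.
Along each edge there are gcd(|Δx|,|Δy|)+1 lattice points, so counting each shared vertex once the boundary has gcd(9,7) + gcd(8,4) + gcd(1,3) = 1+4+1 = 6.
Scaling by 2 multiplies the area by 2² = 4 (so the new area is 40) and multiplies the boundary lattice-point count by 2, giving 12.
By Pick's theorem, the interior count of the dilated polygon is 40 − 12/2 + 1 = 35.

35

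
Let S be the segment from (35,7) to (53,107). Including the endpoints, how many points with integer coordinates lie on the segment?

The number of lattice points on a segment between lattice points is gcd(|Δx|,|Δy|) + 1 = gcd(18,100) + 1 = 2 + 1 = 3.

3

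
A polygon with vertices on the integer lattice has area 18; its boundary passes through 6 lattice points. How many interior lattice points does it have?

16

From Pick's theorem, I = A − B/2 + 1 = 18 − 6/2 + 1 = 16.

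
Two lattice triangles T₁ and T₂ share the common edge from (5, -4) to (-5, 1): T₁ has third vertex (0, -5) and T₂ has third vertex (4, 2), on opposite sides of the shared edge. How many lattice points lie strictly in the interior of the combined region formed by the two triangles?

The union is the simple quadrilateral with vertices (5, -4), (0, -5), (-5, 1), (4, 2) in order.
Using the shoelace formula, 2A = |(5·(-5) − 0·(-4)) + (0·1 − (-5)·(-5)) + ((-5)·2 − 4·1) + (4·(-4) − 5·2)| = 90, so the area is 45.
The number of boundary lattice points is Σ gcd(|Δx|,|Δy|) = gcd(5,1) + gcd(5,6) + gcd(9,1) + gcd(1,6) = 1+1+1+1 = 4.
By Pick's theorem I = A − B/2 + 1 = 45 − 4/2 + 1 = 44.

44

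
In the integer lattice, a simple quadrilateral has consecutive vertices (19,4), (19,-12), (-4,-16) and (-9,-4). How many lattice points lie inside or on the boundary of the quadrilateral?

The shoelace formula gives twice the area as |(19·(-12) − 19·4) + (19·(-16) − (-4)·(-12)) + ((-4)·(-4) − (-9)·(-16)) + ((-9)·4 − 19·(-4))| = 744, so the area is 372.
Along each edge there are gcd(|Δx|,|Δy|)+1 lattice points, so counting each shared vertex once the boundary has gcd(0,16) + gcd(23,4) + gcd(5,12) + gcd(28,8) = 16+1+1+4 = 22.
Pick's theorem gives I = A − B/2 + 1 = 372 − 22/2 + 1 = 362, so the closed region contains I + B = 362 + 22 = 384 lattice points.

384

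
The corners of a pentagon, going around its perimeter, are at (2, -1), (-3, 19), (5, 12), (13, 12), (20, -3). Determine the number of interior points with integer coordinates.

The shoelace formula gives twice the area as |[2·19 − (-3)·(-1)] + [(-3)·12 − 5·19] + [5·12 − 13·12] + [13·(-3) − 20·12] + [20·(-1) − 2·(-3)]| = 485, so the area is 485/2.
The number of boundary lattice points is Σ gcd(|Δx|,|Δy|) = gcd(5,20) + gcd(8,7) + gcd(8,0) + gcd(7,15) + gcd(18,2) = 5+1+8+1+2 = 17.
By Pick's theorem A = I + B/2 − 1, so I = 485/2 − 17/2 + 1 = 235.

235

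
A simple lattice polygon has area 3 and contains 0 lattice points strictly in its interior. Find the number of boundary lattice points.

8

Pick's theorem gives A = I + B/2 − 1, so B = 2(A − I + 1) = 2(3 − 0 + 1) = 8.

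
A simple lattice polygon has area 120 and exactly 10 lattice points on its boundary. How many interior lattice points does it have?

From Pick's theorem, I = A − B/2 + 1 = 120 − 10/2 + 1 = 116.

116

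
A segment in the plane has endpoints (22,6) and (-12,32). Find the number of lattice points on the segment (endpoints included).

3

The number of lattice points on a segment between lattice points is gcd(|Δx|,|Δy|) + 1 = gcd(34,26) + 1 = 2 + 1 = 3.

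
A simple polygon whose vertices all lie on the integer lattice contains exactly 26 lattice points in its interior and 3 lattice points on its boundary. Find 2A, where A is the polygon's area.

53

Pick's theorem states A = I + B/2 − 1, so A = 26 + 3/2 − 1 = 53/2.
Hence 2A = 53.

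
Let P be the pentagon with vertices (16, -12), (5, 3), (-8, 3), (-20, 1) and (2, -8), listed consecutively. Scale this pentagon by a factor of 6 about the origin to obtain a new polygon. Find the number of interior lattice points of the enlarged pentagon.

By the shoelace formula, twice the signed area is |(16·3 − 5·(-12)) + (5·3 − (-8)·3) + ((-8)·1 − (-20)·3) + ((-20)·(-8) − 2·1) + (2·(-12) − 16·(-8))| = 461, so the area is 230.5.
Summing gcd(|Δx|,|Δy|) over the edges gives the boundary count: gcd(11,15) + gcd(13,0) + gcd(12,2) + gcd(22,9) + gcd(14,4) = 1+13+2+1+2 = 19.
Scaling by 6 multiplies the area by 6² = 36 (so the new area is 8298) and multiplies the boundary lattice-point count by 6, giving 114.
By Pick's theorem, the interior count of the dilated polygon is 8298 − 114/2 + 1 = 8242.

8242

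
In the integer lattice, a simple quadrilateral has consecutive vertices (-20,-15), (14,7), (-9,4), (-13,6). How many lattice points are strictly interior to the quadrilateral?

By the shoelace formula, twice the signed area is |[(-20)·7 − 14·(-15)] + [14·4 − (-9)·7] + [(-9)·6 − (-13)·4] + [(-13)·(-15) − (-20)·6]| = 502, so the area is 251.
Summing gcd(|Δx|,|Δy|) over the edges gives the boundary count: gcd(34,22) + gcd(23,3) + gcd(4,2) + gcd(7,21) = 2+1+2+7 = 12.
Pick's theorem gives I = A − B/2 + 1 = 251 − 12/2 + 1 = 246.

246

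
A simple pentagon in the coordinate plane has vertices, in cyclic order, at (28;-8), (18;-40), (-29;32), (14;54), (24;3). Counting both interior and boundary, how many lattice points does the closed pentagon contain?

2556

The shoelace formula gives twice the area as |(28·(-40) − 18·(-8)) + (18·32 − (-29)·(-40)) + ((-29)·54 − 14·32) + (14·3 − 24·54) + (24·(-8) − 28·3)| = 5104, so the area is 2552.
Summing gcd(|Δx|,|Δy|) over the edges gives the boundary count: gcd(10,32) + gcd(47,72) + gcd(43,22) + gcd(10,51) + gcd(4,11) = 2+1+1+1+1 = 6.
Pick's theorem gives I = A − B/2 + 1 = 2552 − 6/2 + 1 = 2550, so the closed region contains I + B = 2550 + 6 = 2556 lattice points.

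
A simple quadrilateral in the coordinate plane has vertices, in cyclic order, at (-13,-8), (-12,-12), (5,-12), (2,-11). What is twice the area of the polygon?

74

The shoelace formula gives twice the area as |((-13)·(-12) − (-12)·(-8)) + ((-12)·(-12) − 5·(-12)) + (5·(-11) − 2·(-12)) + (2·(-8) − (-13)·(-11))| = 74, so the area is 37.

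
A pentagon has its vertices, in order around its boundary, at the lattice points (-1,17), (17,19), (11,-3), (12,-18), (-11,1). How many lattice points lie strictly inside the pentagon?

548

Using the shoelace formula, 2A = |[(-1)·19 − 17·17] + [17·(-3) − 11·19] + [11·(-18) − 12·(-3)] + [12·1 − (-11)·(-18)] + [(-11)·17 − (-1)·1]| = 1102, so the area is 551.
Summing gcd(|Δx|,|Δy|) over the edges gives the boundary count: gcd(18,2) + gcd(6,22) + gcd(1,15) + gcd(23,19) + gcd(10,16) = 2+2+1+1+2 = 8.
By Pick's theorem A = I + B/2 − 1, so I = 551 − 8/2 + 1 = 548.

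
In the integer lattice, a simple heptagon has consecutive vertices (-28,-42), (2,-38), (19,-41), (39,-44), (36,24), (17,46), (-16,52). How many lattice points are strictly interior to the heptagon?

5029

The shoelace formula gives twice the area as |((-28)·(-38) − 2·(-42)) + (2·(-41) − 19·(-38)) + (19·(-44) − 39·(-41)) + (39·24 − 36·(-44)) + (36·46 − 17·24) + (17·52 − (-16)·46) + ((-16)·(-42) − (-28)·52)| = 10067, so the area is 10067/2.
Summing gcd(|Δx|,|Δy|) over the edges gives the boundary count: gcd(30,4) + gcd(17,3) + gcd(20,3) + gcd(3,68) + gcd(19,22) + gcd(33,6) + gcd(12,94) = 2+1+1+1+1+3+2 = 11.
By Pick's theorem A = I + B/2 − 1, so I = 10067/2 − 11/2 + 1 = 5029.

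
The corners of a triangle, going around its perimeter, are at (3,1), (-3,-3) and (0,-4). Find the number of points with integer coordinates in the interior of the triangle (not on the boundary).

8

By the shoelace formula, twice the signed area is |(3·(-3) − (-3)·1) + ((-3)·(-4) − 0·(-3)) + (0·1 − 3·(-4))| = 18, so the area is 9.
Along each edge there are gcd(|Δx|,|Δy|)+1 lattice points, so counting each shared vertex once the boundary has gcd(6,4) + gcd(3,1) + gcd(3,5) = 2+1+1 = 4.
By Pick's theorem A = I + B/2 − 1, so I = 9 − 4/2 + 1 = 8.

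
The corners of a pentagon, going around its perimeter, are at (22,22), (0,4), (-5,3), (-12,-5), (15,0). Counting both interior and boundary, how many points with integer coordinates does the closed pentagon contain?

291

Using the shoelace formula, 2A = |[22·4 − 0·22] + [0·3 − (-5)·4] + [(-5)·(-5) − (-12)·3] + [(-12)·0 − 15·(-5)] + [15·22 − 22·0]| = 574, so the area is 287.
Summing gcd(|Δx|,|Δy|) over the edges gives the boundary count: gcd(22,18) + gcd(5,1) + gcd(7,8) + gcd(27,5) + gcd(7,22) = 2+1+1+1+1 = 6.
Pick's theorem gives I = A − B/2 + 1 = 287 − 6/2 + 1 = 285, so the closed region contains I + B = 285 + 6 = 291 lattice points.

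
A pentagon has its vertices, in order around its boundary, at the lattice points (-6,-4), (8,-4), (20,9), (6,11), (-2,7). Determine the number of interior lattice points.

234

Using the shoelace formula, 2A = |((-6)·(-4) − 8·(-4)) + (8·9 − 20·(-4)) + (20·11 − 6·9) + (6·7 − (-2)·11) + ((-2)·(-4) − (-6)·7)| = 488, so the area is 244.
Summing gcd(|Δx|,|Δy|) over the edges gives the boundary count: gcd(14,0) + gcd(12,13) + gcd(14,2) + gcd(8,4) + gcd(4,11) = 14+1+2+4+1 = 22.
By Pick's theorem A = I + B/2 − 1, so I = 244 − 22/2 + 1 = 234.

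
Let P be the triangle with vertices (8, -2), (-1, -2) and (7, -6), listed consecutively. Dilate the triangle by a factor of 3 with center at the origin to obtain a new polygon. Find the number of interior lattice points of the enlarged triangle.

The shoelace formula gives twice the area as |[8·(-2) − (-1)·(-2)] + [(-1)·(-6) − 7·(-2)] + [7·(-2) − 8·(-6)]| = 36, so the area is 18.
The number of boundary lattice points is Σ gcd(|Δx|,|Δy|) = gcd(9,0) + gcd(8,4) + gcd(1,4) = 9+4+1 = 14.
Scaling by 3 multiplies the area by 3² = 9 (so the new area is 162) and multiplies the boundary lattice-point count by 3, giving 42.
By Pick's theorem, the interior count of the dilated polygon is 162 − 42/2 + 1 = 142.

142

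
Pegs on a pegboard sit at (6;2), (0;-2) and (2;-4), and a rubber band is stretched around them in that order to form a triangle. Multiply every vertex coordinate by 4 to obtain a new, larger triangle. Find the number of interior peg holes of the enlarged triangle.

149

By the shoelace formula, twice the signed area is |(6·(-2) − 0·2) + (0·(-4) − 2·(-2)) + (2·2 − 6·(-4))| = 20, so the area is 10.
Summing gcd(|Δx|,|Δy|) over the edges gives the boundary count: gcd(6,4) + gcd(2,2) + gcd(4,6) = 2+2+2 = 6.
Scaling by 4 multiplies the area by 4² = 16 (so the new area is 160) and multiplies the boundary lattice-point count by 4, giving 24.
By Pick's theorem, the interior count of the dilated polygon is 160 − 24/2 + 1 = 149.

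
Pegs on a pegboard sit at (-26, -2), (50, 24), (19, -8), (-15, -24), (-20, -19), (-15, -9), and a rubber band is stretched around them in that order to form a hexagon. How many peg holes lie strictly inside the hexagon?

Using the shoelace formula, 2A = |((-26)·24 − 50·(-2)) + (50·(-8) − 19·24) + (19·(-24) − (-15)·(-8)) + ((-15)·(-19) − (-20)·(-24)) + ((-20)·(-9) − (-15)·(-19)) + ((-15)·(-2) − (-26)·(-9))| = 2460, so the area is 1230.
Summing gcd(|Δx|,|Δy|) over the edges gives the boundary count: gcd(76,26) + gcd(31,32) + gcd(34,16) + gcd(5,5) + gcd(5,10) + gcd(11,7) = 2+1+2+5+5+1 = 16.
Pick's theorem gives I = A − B/2 + 1 = 1230 − 16/2 + 1 = 1223.

1223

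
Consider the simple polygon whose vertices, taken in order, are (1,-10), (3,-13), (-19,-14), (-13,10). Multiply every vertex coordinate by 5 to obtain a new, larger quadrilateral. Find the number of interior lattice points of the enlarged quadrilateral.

6526

Using the shoelace formula, 2A = |[1·(-13) − 3·(-10)] + [3·(-14) − (-19)·(-13)] + [(-19)·10 − (-13)·(-14)] + [(-13)·(-10) − 1·10]| = 524, so the area is 262.
Along each edge there are gcd(|Δx|,|Δy|)+1 lattice points, so counting each shared vertex once the boundary has gcd(2,3) + gcd(22,1) + gcd(6,24) + gcd(14,20) = 1+1+6+2 = 10.
Scaling by 5 multiplies the area by 5² = 25 (so the new area is 6550) and multiplies the boundary lattice-point count by 5, giving 50.
By Pick's theorem, the interior count of the dilated polygon is 6550 − 50/2 + 1 = 6526.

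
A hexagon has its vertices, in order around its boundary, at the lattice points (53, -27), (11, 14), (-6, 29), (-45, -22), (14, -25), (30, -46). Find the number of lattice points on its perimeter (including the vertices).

The number of boundary lattice points is Σ gcd(|Δx|,|Δy|) = gcd(42,41) + gcd(17,15) + gcd(39,51) + gcd(59,3) + gcd(16,21) + gcd(23,19) = 1+1+3+1+1+1 = 8.

8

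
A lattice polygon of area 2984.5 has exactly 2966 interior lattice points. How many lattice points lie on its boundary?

39

Pick's theorem gives A = I + B/2 − 1, so B = 2(A − I + 1) = 2(2984.5 − 2966 + 1) = 39.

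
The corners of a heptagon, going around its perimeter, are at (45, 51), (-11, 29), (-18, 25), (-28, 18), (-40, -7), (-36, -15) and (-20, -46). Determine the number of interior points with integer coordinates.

3075

By the shoelace formula, twice the signed area is |(45·29 − (-11)·51) + ((-11)·25 − (-18)·29) + ((-18)·18 − (-28)·25) + ((-28)·(-7) − (-40)·18) + ((-40)·(-15) − (-36)·(-7)) + ((-36)·(-46) − (-20)·(-15)) + ((-20)·51 − 45·(-46))| = 6159, so the area is 6159/2.
Along each edge there are gcd(|Δx|,|Δy|)+1 lattice points, so counting each shared vertex once the boundary has gcd(56,22) + gcd(7,4) + gcd(10,7) + gcd(12,25) + gcd(4,8) + gcd(16,31) + gcd(65,97) = 2+1+1+1+4+1+1 = 11.
By Pick's theorem A = I + B/2 − 1, so I = 6159/2 − 11/2 + 1 = 3075.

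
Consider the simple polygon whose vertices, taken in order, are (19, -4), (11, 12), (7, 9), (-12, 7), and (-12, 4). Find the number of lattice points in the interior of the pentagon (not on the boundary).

By the shoelace formula, twice the signed area is |(19·12 − 11·(-4)) + (11·9 − 7·12) + (7·7 − (-12)·9) + ((-12)·4 − (-12)·7) + ((-12)·(-4) − 19·4)| = 452, so the area is 226.
Summing gcd(|Δx|,|Δy|) over the edges gives the boundary count: gcd(8,16) + gcd(4,3) + gcd(19,2) + gcd(0,3) + gcd(31,8) = 8+1+1+3+1 = 14.
By Pick's theorem A = I + B/2 − 1, so I = 226 − 14/2 + 1 = 220.

220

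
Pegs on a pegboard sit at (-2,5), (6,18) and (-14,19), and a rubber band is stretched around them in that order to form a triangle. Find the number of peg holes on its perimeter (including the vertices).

Along each edge there are gcd(|Δx|,|Δy|)+1 lattice points, so counting each shared vertex once the boundary has gcd(8,13) + gcd(20,1) + gcd(12,14) = 1+1+2 = 4.

4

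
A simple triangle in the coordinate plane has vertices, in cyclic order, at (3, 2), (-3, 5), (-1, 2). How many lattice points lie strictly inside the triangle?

3

The shoelace formula gives twice the area as |(3·5 − (-3)·2) + ((-3)·2 − (-1)·5) + ((-1)·2 − 3·2)| = 12, so the area is 6.
Along each edge there are gcd(|Δx|,|Δy|)+1 lattice points, so counting each shared vertex once the boundary has gcd(6,3) + gcd(2,3) + gcd(4,0) = 3+1+4 = 8.
Pick's theorem gives I = A − B/2 + 1 = 6 − 8/2 + 1 = 3.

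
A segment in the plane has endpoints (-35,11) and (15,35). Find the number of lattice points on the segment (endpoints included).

3

The number of lattice points on a segment between lattice points is gcd(|Δx|,|Δy|) + 1 = gcd(50,24) + 1 = 2 + 1 = 3.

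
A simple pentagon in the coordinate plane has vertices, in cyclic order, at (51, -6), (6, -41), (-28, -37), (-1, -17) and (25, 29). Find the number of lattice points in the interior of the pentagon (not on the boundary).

By the shoelace formula, twice the signed area is |(51·(-41) − 6·(-6)) + (6·(-37) − (-28)·(-41)) + ((-28)·(-17) − (-1)·(-37)) + ((-1)·29 − 25·(-17)) + (25·(-6) − 51·29)| = 4219, so the area is 4219/2.
Summing gcd(|Δx|,|Δy|) over the edges gives the boundary count: gcd(45,35) + gcd(34,4) + gcd(27,20) + gcd(26,46) + gcd(26,35) = 5+2+1+2+1 = 11.
By Pick's theorem A = I + B/2 − 1, so I = 4219/2 − 11/2 + 1 = 2105.

2105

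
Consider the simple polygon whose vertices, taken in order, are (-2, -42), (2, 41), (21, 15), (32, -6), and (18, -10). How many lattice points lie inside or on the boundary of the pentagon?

Using the shoelace formula, 2A = |((-2)·41 − 2·(-42)) + (2·15 − 21·41) + (21·(-6) − 32·15) + (32·(-10) − 18·(-6)) + (18·(-42) − (-2)·(-10))| = 2423, so the area is 1211.5.
The number of boundary lattice points is Σ gcd(|Δx|,|Δy|) = gcd(4,83) + gcd(19,26) + gcd(11,21) + gcd(14,4) + gcd(20,32) = 1+1+1+2+4 = 9.
Pick's theorem gives I = A − B/2 + 1 = 1211.5 − 9/2 + 1 = 1208, so the closed region contains I + B = 1208 + 9 = 1217 lattice points.

1217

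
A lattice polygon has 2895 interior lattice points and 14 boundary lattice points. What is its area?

By Pick's theorem, A = I + B/2 − 1 = 2895 + 14/2 − 1 = 2901.

2901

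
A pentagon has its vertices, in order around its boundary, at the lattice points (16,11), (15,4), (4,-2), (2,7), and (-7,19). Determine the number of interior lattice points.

202

Using the shoelace formula, 2A = |(16·4 − 15·11) + (15·(-2) − 4·4) + (4·7 − 2·(-2)) + (2·19 − (-7)·7) + ((-7)·11 − 16·19)| = 409, so the area is 204.5.
The number of boundary lattice points is Σ gcd(|Δx|,|Δy|) = gcd(1,7) + gcd(11,6) + gcd(2,9) + gcd(9,12) + gcd(23,8) = 1+1+1+3+1 = 7.
Pick's theorem gives I = A − B/2 + 1 = 204.5 − 7/2 + 1 = 202.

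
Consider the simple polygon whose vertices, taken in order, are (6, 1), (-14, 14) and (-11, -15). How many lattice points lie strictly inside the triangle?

270

Using the shoelace formula, 2A = |[6·14 − (-14)·1] + [(-14)·(-15) − (-11)·14] + [(-11)·1 − 6·(-15)]| = 541, so the area is 541/2.
The number of boundary lattice points is Σ gcd(|Δx|,|Δy|) = gcd(20,13) + gcd(3,29) + gcd(17,16) = 1+1+1 = 3.
Pick's theorem gives I = A − B/2 + 1 = 541/2 − 3/2 + 1 = 270.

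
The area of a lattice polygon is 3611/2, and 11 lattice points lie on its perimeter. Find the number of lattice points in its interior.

1801

Pick's theorem A = I + B/2 − 1 rearranges to I = A − B/2 + 1 = 3611/2 − 11/2 + 1 = 1801.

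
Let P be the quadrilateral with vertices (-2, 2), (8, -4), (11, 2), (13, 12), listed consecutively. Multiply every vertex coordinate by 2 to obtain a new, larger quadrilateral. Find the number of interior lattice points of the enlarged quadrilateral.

405

The shoelace formula gives twice the area as |[(-2)·(-4) − 8·2] + [8·2 − 11·(-4)] + [11·12 − 13·2] + [13·2 − (-2)·12]| = 208, so the area is 104.
Summing gcd(|Δx|,|Δy|) over the edges gives the boundary count: gcd(10,6) + gcd(3,6) + gcd(2,10) + gcd(15,10) = 2+3+2+5 = 12.
Scaling by 2 multiplies the area by 2² = 4 (so the new area is 416) and multiplies the boundary lattice-point count by 2, giving 24.
By Pick's theorem, the interior count of the dilated polygon is 416 − 24/2 + 1 = 405.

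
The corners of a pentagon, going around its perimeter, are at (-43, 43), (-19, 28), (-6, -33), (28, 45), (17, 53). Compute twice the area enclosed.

Using the shoelace formula, 2A = |((-43)·28 − (-19)·43) + ((-19)·(-33) − (-6)·28) + ((-6)·45 − 28·(-33)) + (28·53 − 17·45) + (17·43 − (-43)·53)| = 4791, so the area is 2395.5.

4791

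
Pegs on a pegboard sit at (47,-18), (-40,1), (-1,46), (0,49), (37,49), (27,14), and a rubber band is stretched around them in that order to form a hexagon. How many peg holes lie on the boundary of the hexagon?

Along each edge there are gcd(|Δx|,|Δy|)+1 lattice points, so counting each shared vertex once the boundary has gcd(87,19) + gcd(39,45) + gcd(1,3) + gcd(37,0) + gcd(10,35) + gcd(20,32) = 1+3+1+37+5+4 = 51.

51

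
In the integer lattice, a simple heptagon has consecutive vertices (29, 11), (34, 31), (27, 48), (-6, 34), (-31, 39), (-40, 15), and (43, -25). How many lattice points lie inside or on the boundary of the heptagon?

Using the shoelace formula, 2A = |(29·31 − 34·11) + (34·48 − 27·31) + (27·34 − (-6)·48) + ((-6)·39 − (-31)·34) + ((-31)·15 − (-40)·39) + ((-40)·(-25) − 43·15) + (43·11 − 29·(-25))| = 5994, so the area is 2997.
The number of boundary lattice points is Σ gcd(|Δx|,|Δy|) = gcd(5,20) + gcd(7,17) + gcd(33,14) + gcd(25,5) + gcd(9,24) + gcd(83,40) + gcd(14,36) = 5+1+1+5+3+1+2 = 18.
Pick's theorem gives I = A − B/2 + 1 = 2997 − 18/2 + 1 = 2989, so the closed region contains I + B = 2989 + 18 = 3007 lattice points.

3007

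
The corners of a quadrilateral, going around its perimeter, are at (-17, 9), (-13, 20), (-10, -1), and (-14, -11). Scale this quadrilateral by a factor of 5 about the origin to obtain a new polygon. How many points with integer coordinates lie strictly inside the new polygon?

By the shoelace formula, twice the signed area is |((-17)·20 − (-13)·9) + ((-13)·(-1) − (-10)·20) + ((-10)·(-11) − (-14)·(-1)) + ((-14)·9 − (-17)·(-11))| = 227, so the area is 227/2.
Along each edge there are gcd(|Δx|,|Δy|)+1 lattice points, so counting each shared vertex once the boundary has gcd(4,11) + gcd(3,21) + gcd(4,10) + gcd(3,20) = 1+3+2+1 = 7.
Scaling by 5 multiplies the area by 5² = 25 (so the new area is 5675/2) and multiplies the boundary lattice-point count by 5, giving 35.
By Pick's theorem, the interior count of the dilated polygon is 5675/2 − 35/2 + 1 = 2821.

2821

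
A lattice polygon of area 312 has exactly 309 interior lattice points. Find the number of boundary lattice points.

8

Pick's theorem gives A = I + B/2 − 1, so B = 2(A − I + 1) = 2(312 − 309 + 1) = 8.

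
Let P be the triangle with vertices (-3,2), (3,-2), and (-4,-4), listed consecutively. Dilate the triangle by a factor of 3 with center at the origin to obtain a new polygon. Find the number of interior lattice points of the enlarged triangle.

175

Using the shoelace formula, 2A = |((-3)·(-2) − 3·2) + (3·(-4) − (-4)·(-2)) + ((-4)·2 − (-3)·(-4))| = 40, so the area is 20.
Along each edge there are gcd(|Δx|,|Δy|)+1 lattice points, so counting each shared vertex once the boundary has gcd(6,4) + gcd(7,2) + gcd(1,6) = 2+1+1 = 4.
Scaling by 3 multiplies the area by 3² = 9 (so the new area is 180) and multiplies the boundary lattice-point count by 3, giving 12.
By Pick's theorem, the interior count of the dilated polygon is 180 − 12/2 + 1 = 175.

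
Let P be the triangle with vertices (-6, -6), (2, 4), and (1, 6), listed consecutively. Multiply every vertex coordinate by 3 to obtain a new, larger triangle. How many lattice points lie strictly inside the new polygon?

Using the shoelace formula, 2A = |((-6)·4 − 2·(-6)) + (2·6 − 1·4) + (1·(-6) − (-6)·6)| = 26, so the area is 13.
Along each edge there are gcd(|Δx|,|Δy|)+1 lattice points, so counting each shared vertex once the boundary has gcd(8,10) + gcd(1,2) + gcd(7,12) = 2+1+1 = 4.
Scaling by 3 multiplies the area by 3² = 9 (so the new area is 117) and multiplies the boundary lattice-point count by 3, giving 12.
By Pick's theorem, the interior count of the dilated polygon is 117 − 12/2 + 1 = 112.

112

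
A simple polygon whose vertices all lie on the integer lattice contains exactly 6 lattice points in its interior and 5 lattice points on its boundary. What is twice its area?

15

By Pick's theorem, A = I + B/2 − 1 = 6 + 5/2 − 1 = 15/2.
Hence 2A = 15.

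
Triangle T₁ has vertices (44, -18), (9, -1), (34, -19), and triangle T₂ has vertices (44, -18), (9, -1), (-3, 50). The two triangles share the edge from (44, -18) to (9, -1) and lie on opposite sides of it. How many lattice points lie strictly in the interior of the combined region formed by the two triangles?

891

The union is the simple quadrilateral with vertices (44, -18), (34, -19), (9, -1), (-3, 50) in order.
Using the shoelace formula, 2A = |[44·(-19) − 34·(-18)] + [34·(-1) − 9·(-19)] + [9·50 − (-3)·(-1)] + [(-3)·(-18) − 44·50]| = 1786, so the area is 893.
Along each edge there are gcd(|Δx|,|Δy|)+1 lattice points, so counting each shared vertex once the boundary has gcd(10,1) + gcd(25,18) + gcd(12,51) + gcd(47,68) = 1+1+3+1 = 6.
By Pick's theorem I = A − B/2 + 1 = 893 − 6/2 + 1 = 891.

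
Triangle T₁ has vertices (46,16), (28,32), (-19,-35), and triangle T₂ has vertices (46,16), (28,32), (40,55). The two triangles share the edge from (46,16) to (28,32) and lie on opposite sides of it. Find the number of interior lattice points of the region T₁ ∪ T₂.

The union is the simple quadrilateral with vertices (46,16), (-19,-35), (28,32), (40,55) in order.
The shoelace formula gives twice the area as |[46·(-35) − (-19)·16] + [(-19)·32 − 28·(-35)] + [28·55 − 40·32] + [40·16 − 46·55]| = 2564, so the area is 1282.
Summing gcd(|Δx|,|Δy|) over the edges gives the boundary count: gcd(65,51) + gcd(47,67) + gcd(12,23) + gcd(6,39) = 1+1+1+3 = 6.
By Pick's theorem I = A − B/2 + 1 = 1282 − 6/2 + 1 = 1280.

1280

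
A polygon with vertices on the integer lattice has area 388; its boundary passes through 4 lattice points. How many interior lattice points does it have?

Pick's theorem A = I + B/2 − 1 rearranges to I = A − B/2 + 1 = 388 − 4/2 + 1 = 387.

387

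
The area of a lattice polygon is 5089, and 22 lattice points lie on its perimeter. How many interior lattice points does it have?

5079

From Pick's theorem, I = A − B/2 + 1 = 5089 − 22/2 + 1 = 5079.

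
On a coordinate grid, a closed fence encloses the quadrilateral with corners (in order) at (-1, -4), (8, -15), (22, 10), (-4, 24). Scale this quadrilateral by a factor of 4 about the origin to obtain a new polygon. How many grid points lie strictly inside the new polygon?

Using the shoelace formula, 2A = |[(-1)·(-15) − 8·(-4)] + [8·10 − 22·(-15)] + [22·24 − (-4)·10] + [(-4)·(-4) − (-1)·24]| = 1065, so the area is 532.5.
Along each edge there are gcd(|Δx|,|Δy|)+1 lattice points, so counting each shared vertex once the boundary has gcd(9,11) + gcd(14,25) + gcd(26,14) + gcd(3,28) = 1+1+2+1 = 5.
Scaling by 4 multiplies the area by 4² = 16 (so the new area is 8520) and multiplies the boundary lattice-point count by 4, giving 20.
By Pick's theorem, the interior count of the dilated polygon is 8520 − 20/2 + 1 = 8511.

8511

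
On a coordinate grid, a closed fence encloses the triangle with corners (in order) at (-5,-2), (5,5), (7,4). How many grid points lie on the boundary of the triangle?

Along each edge there are gcd(|Δx|,|Δy|)+1 lattice points, so counting each shared vertex once the boundary has gcd(10,7) + gcd(2,1) + gcd(12,6) = 1+1+6 = 8.

8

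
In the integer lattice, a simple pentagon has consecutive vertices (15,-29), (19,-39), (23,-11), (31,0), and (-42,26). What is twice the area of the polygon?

2629

The shoelace formula gives twice the area as |(15·(-39) − 19·(-29)) + (19·(-11) − 23·(-39)) + (23·0 − 31·(-11)) + (31·26 − (-42)·0) + ((-42)·(-29) − 15·26)| = 2629, so the area is 2629/2.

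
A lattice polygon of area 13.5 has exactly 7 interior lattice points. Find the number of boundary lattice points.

Pick's theorem gives A = I + B/2 − 1, so B = 2(A − I + 1) = 2(13.5 − 7 + 1) = 15.

15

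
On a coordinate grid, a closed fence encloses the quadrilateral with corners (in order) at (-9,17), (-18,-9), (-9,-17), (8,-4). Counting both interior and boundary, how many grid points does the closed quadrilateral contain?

Using the shoelace formula, 2A = |((-9)·(-9) − (-18)·17) + ((-18)·(-17) − (-9)·(-9)) + ((-9)·(-4) − 8·(-17)) + (8·17 − (-9)·(-4))| = 884, so the area is 442.
Along each edge there are gcd(|Δx|,|Δy|)+1 lattice points, so counting each shared vertex once the boundary has gcd(9,26) + gcd(9,8) + gcd(17,13) + gcd(17,21) = 1+1+1+1 = 4.
Pick's theorem gives I = A − B/2 + 1 = 442 − 4/2 + 1 = 441, so the closed region contains I + B = 441 + 4 = 445 lattice points.

445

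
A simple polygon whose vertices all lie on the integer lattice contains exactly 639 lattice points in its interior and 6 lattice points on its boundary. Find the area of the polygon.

641

By Pick's theorem, A = I + B/2 − 1 = 639 + 6/2 − 1 = 641.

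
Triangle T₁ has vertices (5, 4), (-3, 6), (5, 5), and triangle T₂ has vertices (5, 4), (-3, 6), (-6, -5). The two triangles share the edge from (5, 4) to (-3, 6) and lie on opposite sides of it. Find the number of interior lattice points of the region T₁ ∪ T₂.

50

The union is the simple quadrilateral with vertices (5, 4), (5, 5), (-3, 6), (-6, -5) in order.
By the shoelace formula, twice the signed area is |(5·5 − 5·4) + (5·6 − (-3)·5) + ((-3)·(-5) − (-6)·6) + ((-6)·4 − 5·(-5))| = 102, so the area is 51.
Summing gcd(|Δx|,|Δy|) over the edges gives the boundary count: gcd(0,1) + gcd(8,1) + gcd(3,11) + gcd(11,9) = 1+1+1+1 = 4.
By Pick's theorem I = A − B/2 + 1 = 51 − 4/2 + 1 = 50.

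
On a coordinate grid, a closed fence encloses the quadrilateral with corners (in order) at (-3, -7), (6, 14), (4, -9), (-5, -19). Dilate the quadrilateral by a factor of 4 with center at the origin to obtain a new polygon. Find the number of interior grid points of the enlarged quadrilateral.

By the shoelace formula, twice the signed area is |[(-3)·14 − 6·(-7)] + [6·(-9) − 4·14] + [4·(-19) − (-5)·(-9)] + [(-5)·(-7) − (-3)·(-19)]| = 253, so the area is 126.5.
Summing gcd(|Δx|,|Δy|) over the edges gives the boundary count: gcd(9,21) + gcd(2,23) + gcd(9,10) + gcd(2,12) = 3+1+1+2 = 7.
Scaling by 4 multiplies the area by 4² = 16 (so the new area is 2024) and multiplies the boundary lattice-point count by 4, giving 28.
By Pick's theorem, the interior count of the dilated polygon is 2024 − 28/2 + 1 = 2011.

2011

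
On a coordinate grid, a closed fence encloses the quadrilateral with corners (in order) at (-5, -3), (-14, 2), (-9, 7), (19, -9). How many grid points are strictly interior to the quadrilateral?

136

By the shoelace formula, twice the signed area is |[(-5)·2 − (-14)·(-3)] + [(-14)·7 − (-9)·2] + [(-9)·(-9) − 19·7] + [19·(-3) − (-5)·(-9)]| = 286, so the area is 143.
The number of boundary lattice points is Σ gcd(|Δx|,|Δy|) = gcd(9,5) + gcd(5,5) + gcd(28,16) + gcd(24,6) = 1+5+4+6 = 16.
Pick's theorem gives I = A − B/2 + 1 = 143 − 16/2 + 1 = 136.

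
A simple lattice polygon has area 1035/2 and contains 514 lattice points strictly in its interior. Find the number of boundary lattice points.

Pick's theorem gives A = I + B/2 − 1, so B = 2(A − I + 1) = 2(1035/2 − 514 + 1) = 9.

9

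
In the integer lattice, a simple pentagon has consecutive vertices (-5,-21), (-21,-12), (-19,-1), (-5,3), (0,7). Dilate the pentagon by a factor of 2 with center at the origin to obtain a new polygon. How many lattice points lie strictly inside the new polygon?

Using the shoelace formula, 2A = |((-5)·(-12) − (-21)·(-21)) + ((-21)·(-1) − (-19)·(-12)) + ((-19)·3 − (-5)·(-1)) + ((-5)·7 − 0·3) + (0·(-21) − (-5)·7)| = 650, so the area is 325.
The number of boundary lattice points is Σ gcd(|Δx|,|Δy|) = gcd(16,9) + gcd(2,11) + gcd(14,4) + gcd(5,4) + gcd(5,28) = 1+1+2+1+1 = 6.
Scaling by 2 multiplies the area by 2² = 4 (so the new area is 1300) and multiplies the boundary lattice-point count by 2, giving 12.
By Pick's theorem, the interior count of the dilated polygon is 1300 − 12/2 + 1 = 1295.

1295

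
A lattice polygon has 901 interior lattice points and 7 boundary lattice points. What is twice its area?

1807

By Pick's theorem, A = I + B/2 − 1 = 901 + 7/2 − 1 = 1807/2.
Hence 2A = 1807.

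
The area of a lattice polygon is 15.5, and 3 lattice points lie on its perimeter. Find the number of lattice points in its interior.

15

Pick's theorem A = I + B/2 − 1 rearranges to I = A − B/2 + 1 = 15.5 − 3/2 + 1 = 15.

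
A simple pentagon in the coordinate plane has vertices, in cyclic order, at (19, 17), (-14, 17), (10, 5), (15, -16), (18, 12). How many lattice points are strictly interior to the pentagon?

Using the shoelace formula, 2A = |[19·17 − (-14)·17] + [(-14)·5 − 10·17] + [10·(-16) − 15·5] + [15·12 − 18·(-16)] + [18·17 − 19·12]| = 632, so the area is 316.
The number of boundary lattice points is Σ gcd(|Δx|,|Δy|) = gcd(33,0) + gcd(24,12) + gcd(5,21) + gcd(3,28) + gcd(1,5) = 33+12+1+1+1 = 48.
By Pick's theorem A = I + B/2 − 1, so I = 316 − 48/2 + 1 = 293.

293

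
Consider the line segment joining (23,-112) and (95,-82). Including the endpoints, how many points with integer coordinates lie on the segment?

7

The number of lattice points on a segment between lattice points is gcd(|Δx|,|Δy|) + 1 = gcd(72,30) + 1 = 6 + 1 = 7.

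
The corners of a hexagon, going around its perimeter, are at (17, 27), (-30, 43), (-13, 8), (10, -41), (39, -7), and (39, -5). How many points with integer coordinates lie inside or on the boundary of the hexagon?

2534

Using the shoelace formula, 2A = |[17·43 − (-30)·27] + [(-30)·8 − (-13)·43] + [(-13)·(-41) − 10·8] + [10·(-7) − 39·(-41)] + [39·(-5) − 39·(-7)] + [39·27 − 17·(-5)]| = 5058, so the area is 2529.
The number of boundary lattice points is Σ gcd(|Δx|,|Δy|) = gcd(47,16) + gcd(17,35) + gcd(23,49) + gcd(29,34) + gcd(0,2) + gcd(22,32) = 1+1+1+1+2+2 = 8.
Pick's theorem gives I = A − B/2 + 1 = 2529 − 8/2 + 1 = 2526, so the closed region contains I + B = 2526 + 8 = 2534 lattice points.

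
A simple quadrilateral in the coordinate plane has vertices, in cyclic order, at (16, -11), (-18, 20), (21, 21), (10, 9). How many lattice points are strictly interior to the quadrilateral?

By the shoelace formula, twice the signed area is |(16·20 − (-18)·(-11)) + ((-18)·21 − 21·20) + (21·9 − 10·21) + (10·(-11) − 16·9)| = 951, so the area is 951/2.
Along each edge there are gcd(|Δx|,|Δy|)+1 lattice points, so counting each shared vertex once the boundary has gcd(34,31) + gcd(39,1) + gcd(11,12) + gcd(6,20) = 1+1+1+2 = 5.
Pick's theorem gives I = A − B/2 + 1 = 951/2 − 5/2 + 1 = 474.

474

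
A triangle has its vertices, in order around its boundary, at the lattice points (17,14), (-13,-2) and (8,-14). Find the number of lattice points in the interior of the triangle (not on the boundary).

346

Using the shoelace formula, 2A = |[17·(-2) − (-13)·14] + [(-13)·(-14) − 8·(-2)] + [8·14 − 17·(-14)]| = 696, so the area is 348.
Summing gcd(|Δx|,|Δy|) over the edges gives the boundary count: gcd(30,16) + gcd(21,12) + gcd(9,28) = 2+3+1 = 6.
Pick's theorem gives I = A − B/2 + 1 = 348 − 6/2 + 1 = 346.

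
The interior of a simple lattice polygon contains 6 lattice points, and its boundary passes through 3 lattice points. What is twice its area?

13

Pick's theorem states A = I + B/2 − 1, so A = 6 + 3/2 − 1 = 13/2.
Hence 2A = 13.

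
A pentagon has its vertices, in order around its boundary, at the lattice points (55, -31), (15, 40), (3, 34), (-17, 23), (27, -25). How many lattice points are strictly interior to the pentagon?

Using the shoelace formula, 2A = |[55·40 − 15·(-31)] + [15·34 − 3·40] + [3·23 − (-17)·34] + [(-17)·(-25) − 27·23] + [27·(-31) − 55·(-25)]| = 4044, so the area is 2022.
Summing gcd(|Δx|,|Δy|) over the edges gives the boundary count: gcd(40,71) + gcd(12,6) + gcd(20,11) + gcd(44,48) + gcd(28,6) = 1+6+1+4+2 = 14.
Pick's theorem gives I = A − B/2 + 1 = 2022 − 14/2 + 1 = 2016.

2016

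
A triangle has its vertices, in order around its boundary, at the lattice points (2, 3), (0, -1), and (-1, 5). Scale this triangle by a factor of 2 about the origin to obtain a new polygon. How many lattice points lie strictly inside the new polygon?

29

Using the shoelace formula, 2A = |(2·(-1) − 0·3) + (0·5 − (-1)·(-1)) + ((-1)·3 − 2·5)| = 16, so the area is 8.
The number of boundary lattice points is Σ gcd(|Δx|,|Δy|) = gcd(2,4) + gcd(1,6) + gcd(3,2) = 2+1+1 = 4.
Scaling by 2 multiplies the area by 2² = 4 (so the new area is 32) and multiplies the boundary lattice-point count by 2, giving 8.
By Pick's theorem, the interior count of the dilated polygon is 32 − 8/2 + 1 = 29.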